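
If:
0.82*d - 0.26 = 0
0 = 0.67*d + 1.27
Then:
No Solution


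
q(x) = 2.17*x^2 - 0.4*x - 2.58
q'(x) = 4.34*x - 0.4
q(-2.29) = 9.72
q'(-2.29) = -10.34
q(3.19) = 18.23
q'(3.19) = 13.44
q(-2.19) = 8.70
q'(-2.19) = -9.90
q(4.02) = 30.88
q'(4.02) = 17.05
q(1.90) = 4.49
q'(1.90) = 7.85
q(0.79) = -1.54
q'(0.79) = 3.03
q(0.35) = -2.45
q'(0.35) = 1.12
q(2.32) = 8.17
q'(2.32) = 9.67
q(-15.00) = 491.67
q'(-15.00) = -65.50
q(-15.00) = 491.67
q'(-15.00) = -65.50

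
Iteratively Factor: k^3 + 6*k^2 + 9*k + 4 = (k + 1)*(k^2 + 5*k + 4) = (k + 1)^2*(k + 4)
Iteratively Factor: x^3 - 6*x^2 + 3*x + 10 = (x - 2)*(x^2 - 4*x - 5) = (x - 2)*(x + 1)*(x - 5)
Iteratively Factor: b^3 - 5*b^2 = (b - 5)*(b^2) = b*(b - 5)*(b)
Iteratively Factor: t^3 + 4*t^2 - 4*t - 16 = (t - 2)*(t^2 + 6*t + 8) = (t - 2)*(t + 2)*(t + 4)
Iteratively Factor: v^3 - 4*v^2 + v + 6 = (v - 3)*(v^2 - v - 2) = (v - 3)*(v + 1)*(v - 2)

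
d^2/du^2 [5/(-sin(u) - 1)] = 5*(sin(u) - 2)/(sin(u) + 1)^2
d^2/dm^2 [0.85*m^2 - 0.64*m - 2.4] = 1.70000000000000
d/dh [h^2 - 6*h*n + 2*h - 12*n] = 2*h - 6*n + 2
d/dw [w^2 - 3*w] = 2*w - 3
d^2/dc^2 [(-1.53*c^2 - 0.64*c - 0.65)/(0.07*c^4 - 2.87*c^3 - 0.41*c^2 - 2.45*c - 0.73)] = (-0.044982*c^8 + 1.80663*c^7 - 23.29922*c^6 - 30.750678*c^5 - 6.41633999999993*c^4 + 44.290104*c^3 - 9.63907800000001*c^2 + 5.402652*c - 6.755554)/(0.000343*c^12 - 0.042189*c^11 + 1.723722*c^10 - 23.181704*c^9 - 7.153587*c^8 - 60.686724*c^7 - 34.018991*c^6 - 57.319836*c^5 - 38.437275*c^4 - 23.694104*c^3 - 13.800942*c^2 - 3.916815*c - 0.389017)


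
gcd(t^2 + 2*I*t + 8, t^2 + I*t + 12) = t + 4*I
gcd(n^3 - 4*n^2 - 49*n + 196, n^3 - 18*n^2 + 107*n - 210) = n - 7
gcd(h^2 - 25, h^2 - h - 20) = h - 5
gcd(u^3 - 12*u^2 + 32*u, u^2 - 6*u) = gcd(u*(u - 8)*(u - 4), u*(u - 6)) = u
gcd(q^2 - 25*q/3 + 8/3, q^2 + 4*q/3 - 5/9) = q - 1/3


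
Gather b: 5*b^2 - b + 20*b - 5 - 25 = 5*b^2 + 19*b - 30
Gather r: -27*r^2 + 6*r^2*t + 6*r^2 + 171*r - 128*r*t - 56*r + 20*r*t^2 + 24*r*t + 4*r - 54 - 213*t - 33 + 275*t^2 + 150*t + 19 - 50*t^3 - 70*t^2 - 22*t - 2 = r^2*(6*t - 21) + r*(20*t^2 - 104*t + 119) - 50*t^3 + 205*t^2 - 85*t - 70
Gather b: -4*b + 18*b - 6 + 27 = 14*b + 21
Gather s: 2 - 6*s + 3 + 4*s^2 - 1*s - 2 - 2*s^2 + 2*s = 2*s^2 - 5*s + 3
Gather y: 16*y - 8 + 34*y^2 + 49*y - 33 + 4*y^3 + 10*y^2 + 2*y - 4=4*y^3 + 44*y^2 + 67*y - 45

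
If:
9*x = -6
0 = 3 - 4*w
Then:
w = 3/4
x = -2/3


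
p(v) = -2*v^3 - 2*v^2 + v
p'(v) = -6*v^2 - 4*v + 1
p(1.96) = -20.78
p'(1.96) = -29.89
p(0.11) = 0.08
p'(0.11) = 0.49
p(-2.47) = 15.47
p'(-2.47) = -25.73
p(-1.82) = 3.61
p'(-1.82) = -11.59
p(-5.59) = 281.27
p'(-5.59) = -164.13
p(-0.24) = -0.33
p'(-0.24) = 1.61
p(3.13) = -77.79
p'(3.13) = -70.30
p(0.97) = -2.74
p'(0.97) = -8.53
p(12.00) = -3732.00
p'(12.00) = -911.00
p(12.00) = -3732.00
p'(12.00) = -911.00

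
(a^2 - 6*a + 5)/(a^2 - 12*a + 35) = (a - 1)/(a - 7)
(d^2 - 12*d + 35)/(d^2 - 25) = (d - 7)/(d + 5)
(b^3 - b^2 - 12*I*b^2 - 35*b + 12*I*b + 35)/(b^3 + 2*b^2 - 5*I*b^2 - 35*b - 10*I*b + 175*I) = (b^2 - b*(1 + 7*I) + 7*I)/(b^2 + 2*b - 35)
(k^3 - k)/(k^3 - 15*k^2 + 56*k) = (k^2 - 1)/(k^2 - 15*k + 56)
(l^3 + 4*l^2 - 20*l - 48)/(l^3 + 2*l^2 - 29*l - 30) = (l^2 - 2*l - 8)/(l^2 - 4*l - 5)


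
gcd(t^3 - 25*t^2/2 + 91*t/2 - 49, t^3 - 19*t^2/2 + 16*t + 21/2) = t - 7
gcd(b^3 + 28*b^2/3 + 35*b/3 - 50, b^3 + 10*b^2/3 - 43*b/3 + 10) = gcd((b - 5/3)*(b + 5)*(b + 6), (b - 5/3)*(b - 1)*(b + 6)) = b^2 + 13*b/3 - 10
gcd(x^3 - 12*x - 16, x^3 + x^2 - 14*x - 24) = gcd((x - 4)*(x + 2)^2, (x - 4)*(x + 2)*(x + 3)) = x^2 - 2*x - 8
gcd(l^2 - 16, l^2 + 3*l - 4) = l + 4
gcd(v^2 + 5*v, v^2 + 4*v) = v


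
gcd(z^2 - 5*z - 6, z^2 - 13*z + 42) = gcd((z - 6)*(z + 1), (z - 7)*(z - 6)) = z - 6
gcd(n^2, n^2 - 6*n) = n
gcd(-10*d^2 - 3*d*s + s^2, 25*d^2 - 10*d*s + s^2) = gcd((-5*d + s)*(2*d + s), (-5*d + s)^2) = -5*d + s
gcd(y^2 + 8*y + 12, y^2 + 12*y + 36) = y + 6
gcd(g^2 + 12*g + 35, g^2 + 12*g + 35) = g^2 + 12*g + 35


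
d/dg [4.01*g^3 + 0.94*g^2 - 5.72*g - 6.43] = 12.03*g^2 + 1.88*g - 5.72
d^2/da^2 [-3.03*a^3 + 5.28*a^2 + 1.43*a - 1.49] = 10.56 - 18.18*a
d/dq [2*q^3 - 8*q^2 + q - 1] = 6*q^2 - 16*q + 1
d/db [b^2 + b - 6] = 2*b + 1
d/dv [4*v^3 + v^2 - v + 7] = 12*v^2 + 2*v - 1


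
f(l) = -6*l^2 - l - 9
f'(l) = -12*l - 1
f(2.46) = -47.77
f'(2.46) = -30.52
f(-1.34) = -18.43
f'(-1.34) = 15.08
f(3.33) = -78.86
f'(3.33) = -40.96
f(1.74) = -28.91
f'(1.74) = -21.88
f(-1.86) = -27.90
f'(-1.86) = 21.32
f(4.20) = -119.04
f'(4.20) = -51.40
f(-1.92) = -29.20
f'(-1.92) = 22.04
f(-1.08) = -14.92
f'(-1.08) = 11.96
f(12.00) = -885.00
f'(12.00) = -145.00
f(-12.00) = -861.00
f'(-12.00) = 143.00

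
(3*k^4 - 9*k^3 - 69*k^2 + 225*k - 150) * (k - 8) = 3*k^5 - 33*k^4 + 3*k^3 + 777*k^2 - 1950*k + 1200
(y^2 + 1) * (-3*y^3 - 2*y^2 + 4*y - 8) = -3*y^5 - 2*y^4 + y^3 - 10*y^2 + 4*y - 8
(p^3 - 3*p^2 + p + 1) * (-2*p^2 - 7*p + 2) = -2*p^5 - p^4 + 21*p^3 - 15*p^2 - 5*p + 2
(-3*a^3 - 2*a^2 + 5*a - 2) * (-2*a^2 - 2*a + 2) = 6*a^5 + 10*a^4 - 12*a^3 - 10*a^2 + 14*a - 4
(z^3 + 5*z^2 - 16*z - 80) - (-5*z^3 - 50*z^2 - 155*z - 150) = 6*z^3 + 55*z^2 + 139*z + 70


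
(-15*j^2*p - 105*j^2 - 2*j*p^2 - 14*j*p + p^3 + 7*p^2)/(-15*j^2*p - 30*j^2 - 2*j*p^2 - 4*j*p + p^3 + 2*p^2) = (p + 7)/(p + 2)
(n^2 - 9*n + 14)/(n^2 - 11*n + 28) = (n - 2)/(n - 4)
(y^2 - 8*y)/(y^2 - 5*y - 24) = y/(y + 3)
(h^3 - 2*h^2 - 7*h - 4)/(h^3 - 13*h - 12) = (h + 1)/(h + 3)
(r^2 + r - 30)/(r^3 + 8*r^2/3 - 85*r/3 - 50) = 3/(3*r + 5)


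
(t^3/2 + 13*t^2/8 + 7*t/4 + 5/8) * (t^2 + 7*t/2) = t^5/2 + 27*t^4/8 + 119*t^3/16 + 27*t^2/4 + 35*t/16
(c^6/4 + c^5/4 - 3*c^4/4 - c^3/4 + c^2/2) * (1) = c^6/4 + c^5/4 - 3*c^4/4 - c^3/4 + c^2/2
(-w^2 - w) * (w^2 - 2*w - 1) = -w^4 + w^3 + 3*w^2 + w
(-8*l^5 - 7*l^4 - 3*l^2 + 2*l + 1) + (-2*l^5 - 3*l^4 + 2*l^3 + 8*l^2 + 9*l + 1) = -10*l^5 - 10*l^4 + 2*l^3 + 5*l^2 + 11*l + 2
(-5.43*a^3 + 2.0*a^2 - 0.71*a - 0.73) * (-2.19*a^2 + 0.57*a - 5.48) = 11.8917*a^5 - 7.4751*a^4 + 32.4513*a^3 - 9.766*a^2 + 3.4747*a + 4.0004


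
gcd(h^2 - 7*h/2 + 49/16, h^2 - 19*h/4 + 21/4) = h - 7/4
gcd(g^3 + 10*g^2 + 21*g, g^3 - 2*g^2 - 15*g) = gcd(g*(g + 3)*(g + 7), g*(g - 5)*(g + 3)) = g^2 + 3*g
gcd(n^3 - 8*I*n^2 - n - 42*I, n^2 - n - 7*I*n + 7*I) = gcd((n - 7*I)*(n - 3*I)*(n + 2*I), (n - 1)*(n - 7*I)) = n - 7*I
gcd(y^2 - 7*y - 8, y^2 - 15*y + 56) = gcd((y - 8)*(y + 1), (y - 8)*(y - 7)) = y - 8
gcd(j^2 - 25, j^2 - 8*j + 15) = j - 5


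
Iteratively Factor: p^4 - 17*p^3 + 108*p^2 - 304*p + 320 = (p - 4)*(p^3 - 13*p^2 + 56*p - 80) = (p - 4)^2*(p^2 - 9*p + 20) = (p - 5)*(p - 4)^2*(p - 4)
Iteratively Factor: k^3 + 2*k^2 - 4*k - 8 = (k + 2)*(k^2 - 4) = (k - 2)*(k + 2)*(k + 2)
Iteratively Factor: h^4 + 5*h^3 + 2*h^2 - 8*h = (h)*(h^3 + 5*h^2 + 2*h - 8) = h*(h + 2)*(h^2 + 3*h - 4) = h*(h + 2)*(h + 4)*(h - 1)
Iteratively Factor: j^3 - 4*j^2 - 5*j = (j - 5)*(j^2 + j) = j*(j - 5)*(j + 1)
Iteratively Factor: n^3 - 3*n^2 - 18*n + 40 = (n + 4)*(n^2 - 7*n + 10) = (n - 5)*(n + 4)*(n - 2)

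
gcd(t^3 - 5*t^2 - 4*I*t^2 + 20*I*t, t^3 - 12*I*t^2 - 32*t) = t^2 - 4*I*t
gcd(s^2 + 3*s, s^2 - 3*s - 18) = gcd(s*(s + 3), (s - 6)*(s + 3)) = s + 3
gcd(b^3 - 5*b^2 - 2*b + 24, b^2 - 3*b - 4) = b - 4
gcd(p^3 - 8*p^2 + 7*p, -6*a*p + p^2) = p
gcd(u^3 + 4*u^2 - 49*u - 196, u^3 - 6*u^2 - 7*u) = u - 7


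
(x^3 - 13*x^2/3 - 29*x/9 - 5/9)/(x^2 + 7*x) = (9*x^3 - 39*x^2 - 29*x - 5)/(9*x*(x + 7))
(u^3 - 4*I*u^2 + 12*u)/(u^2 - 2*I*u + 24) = u*(u + 2*I)/(u + 4*I)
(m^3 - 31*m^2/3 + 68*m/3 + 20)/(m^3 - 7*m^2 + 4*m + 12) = (m^2 - 13*m/3 - 10/3)/(m^2 - m - 2)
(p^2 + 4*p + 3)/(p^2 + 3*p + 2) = (p + 3)/(p + 2)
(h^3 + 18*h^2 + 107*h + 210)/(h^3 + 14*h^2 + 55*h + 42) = (h + 5)/(h + 1)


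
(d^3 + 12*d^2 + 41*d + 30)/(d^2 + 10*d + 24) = (d^2 + 6*d + 5)/(d + 4)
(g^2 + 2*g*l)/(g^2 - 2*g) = (g + 2*l)/(g - 2)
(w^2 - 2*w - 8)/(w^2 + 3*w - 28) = (w + 2)/(w + 7)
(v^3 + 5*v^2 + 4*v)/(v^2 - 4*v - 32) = v*(v + 1)/(v - 8)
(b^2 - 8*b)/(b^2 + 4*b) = (b - 8)/(b + 4)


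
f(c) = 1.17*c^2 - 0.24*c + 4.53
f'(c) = 2.34*c - 0.24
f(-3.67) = 21.17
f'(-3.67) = -8.83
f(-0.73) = 5.33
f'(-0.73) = -1.95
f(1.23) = 6.00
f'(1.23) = 2.64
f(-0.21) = 4.63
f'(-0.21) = -0.73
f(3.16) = 15.45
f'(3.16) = 7.15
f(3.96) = 21.93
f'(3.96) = 9.03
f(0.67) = 4.89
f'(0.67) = 1.33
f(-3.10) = 16.52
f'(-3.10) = -7.49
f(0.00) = 4.53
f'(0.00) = -0.24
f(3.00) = 14.34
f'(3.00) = 6.78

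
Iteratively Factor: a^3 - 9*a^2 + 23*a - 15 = (a - 1)*(a^2 - 8*a + 15) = (a - 3)*(a - 1)*(a - 5)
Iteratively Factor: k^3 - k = (k + 1)*(k^2 - k) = k*(k + 1)*(k - 1)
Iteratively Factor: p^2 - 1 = (p - 1)*(p + 1)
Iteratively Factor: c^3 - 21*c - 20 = (c - 5)*(c^2 + 5*c + 4) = (c - 5)*(c + 1)*(c + 4)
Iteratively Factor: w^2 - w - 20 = (w - 5)*(w + 4)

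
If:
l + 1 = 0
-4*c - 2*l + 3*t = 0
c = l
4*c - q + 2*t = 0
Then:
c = -1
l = -1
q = -8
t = -2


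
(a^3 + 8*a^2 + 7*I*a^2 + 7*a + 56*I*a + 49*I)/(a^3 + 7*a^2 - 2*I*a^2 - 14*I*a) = (a^2 + a*(1 + 7*I) + 7*I)/(a*(a - 2*I))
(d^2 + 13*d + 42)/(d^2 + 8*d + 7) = (d + 6)/(d + 1)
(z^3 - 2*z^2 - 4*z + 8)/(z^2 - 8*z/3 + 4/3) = 3*(z^2 - 4)/(3*z - 2)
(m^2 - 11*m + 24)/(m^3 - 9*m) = (m - 8)/(m*(m + 3))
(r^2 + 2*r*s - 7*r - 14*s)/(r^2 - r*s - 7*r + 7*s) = (r + 2*s)/(r - s)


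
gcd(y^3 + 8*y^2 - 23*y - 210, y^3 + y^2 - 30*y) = y^2 + y - 30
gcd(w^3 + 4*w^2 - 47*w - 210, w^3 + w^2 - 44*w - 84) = w^2 - w - 42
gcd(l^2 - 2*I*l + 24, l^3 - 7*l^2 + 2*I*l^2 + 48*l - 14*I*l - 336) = l - 6*I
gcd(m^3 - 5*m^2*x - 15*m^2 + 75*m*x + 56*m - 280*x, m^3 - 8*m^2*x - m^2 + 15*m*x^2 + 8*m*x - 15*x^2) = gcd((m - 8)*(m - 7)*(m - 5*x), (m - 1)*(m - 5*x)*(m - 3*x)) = -m + 5*x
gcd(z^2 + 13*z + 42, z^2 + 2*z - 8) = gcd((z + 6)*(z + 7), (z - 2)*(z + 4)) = 1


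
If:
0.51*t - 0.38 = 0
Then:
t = 0.75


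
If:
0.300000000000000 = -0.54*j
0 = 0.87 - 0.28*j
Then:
No Solution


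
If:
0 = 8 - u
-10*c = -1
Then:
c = 1/10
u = 8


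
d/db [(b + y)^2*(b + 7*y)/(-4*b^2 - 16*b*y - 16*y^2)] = (-b^3 - 6*b^2*y - 21*b*y^2 - 16*y^3)/(4*(b^3 + 6*b^2*y + 12*b*y^2 + 8*y^3))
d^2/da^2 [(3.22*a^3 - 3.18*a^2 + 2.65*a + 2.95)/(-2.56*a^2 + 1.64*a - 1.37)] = (2.8421709430404e-14*a^5 - 2.7669120000001*a^3 - 139.50792*a^2 + 93.814452*a + 4.85288400000001)/(16.777216*a^6 - 32.243712*a^5 + 47.591424*a^4 - 38.921792*a^3 + 25.468848*a^2 - 9.234348*a + 2.571353)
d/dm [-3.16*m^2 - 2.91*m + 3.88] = -6.32*m - 2.91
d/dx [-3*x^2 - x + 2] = -6*x - 1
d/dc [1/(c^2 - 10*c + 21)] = 2*(5 - c)/(c^2 - 10*c + 21)^2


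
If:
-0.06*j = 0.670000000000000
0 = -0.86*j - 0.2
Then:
No Solution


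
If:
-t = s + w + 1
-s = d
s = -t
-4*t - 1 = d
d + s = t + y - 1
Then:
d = -1/5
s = 1/5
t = -1/5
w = -1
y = 6/5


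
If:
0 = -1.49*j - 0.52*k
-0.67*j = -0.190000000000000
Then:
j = 0.28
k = -0.81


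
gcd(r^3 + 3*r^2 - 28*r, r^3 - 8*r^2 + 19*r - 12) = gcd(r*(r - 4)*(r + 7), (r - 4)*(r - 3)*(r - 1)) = r - 4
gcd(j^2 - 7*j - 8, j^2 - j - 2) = j + 1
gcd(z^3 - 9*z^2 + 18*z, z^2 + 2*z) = z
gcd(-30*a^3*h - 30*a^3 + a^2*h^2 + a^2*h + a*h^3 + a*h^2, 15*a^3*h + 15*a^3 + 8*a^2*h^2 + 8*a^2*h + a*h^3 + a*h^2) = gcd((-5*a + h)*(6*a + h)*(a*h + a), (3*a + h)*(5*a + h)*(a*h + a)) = a*h + a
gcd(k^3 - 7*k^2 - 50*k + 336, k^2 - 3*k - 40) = k - 8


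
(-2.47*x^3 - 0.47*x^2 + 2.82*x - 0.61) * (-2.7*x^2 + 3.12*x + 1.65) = 6.669*x^5 - 6.4374*x^4 - 13.1559*x^3 + 9.6699*x^2 + 2.7498*x - 1.0065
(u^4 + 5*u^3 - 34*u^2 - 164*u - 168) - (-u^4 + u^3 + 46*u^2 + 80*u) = 2*u^4 + 4*u^3 - 80*u^2 - 244*u - 168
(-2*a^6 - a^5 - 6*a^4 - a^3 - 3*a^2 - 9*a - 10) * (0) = 0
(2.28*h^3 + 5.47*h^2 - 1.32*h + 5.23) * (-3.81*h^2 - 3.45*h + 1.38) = -8.6868*h^5 - 28.7067*h^4 - 10.6959*h^3 - 7.8237*h^2 - 19.8651*h + 7.2174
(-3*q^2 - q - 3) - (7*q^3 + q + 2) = -7*q^3 - 3*q^2 - 2*q - 5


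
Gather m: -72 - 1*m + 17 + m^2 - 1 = m^2 - m - 56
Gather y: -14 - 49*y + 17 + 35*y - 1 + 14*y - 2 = 0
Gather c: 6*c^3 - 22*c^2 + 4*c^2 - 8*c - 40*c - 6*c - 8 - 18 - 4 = 6*c^3 - 18*c^2 - 54*c - 30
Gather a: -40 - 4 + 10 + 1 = -33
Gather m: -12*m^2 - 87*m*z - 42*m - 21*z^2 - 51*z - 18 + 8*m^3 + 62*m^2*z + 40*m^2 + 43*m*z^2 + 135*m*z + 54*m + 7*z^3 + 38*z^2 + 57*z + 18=8*m^3 + m^2*(62*z + 28) + m*(43*z^2 + 48*z + 12) + 7*z^3 + 17*z^2 + 6*z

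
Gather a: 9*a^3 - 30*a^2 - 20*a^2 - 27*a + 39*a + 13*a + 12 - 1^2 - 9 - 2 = 9*a^3 - 50*a^2 + 25*a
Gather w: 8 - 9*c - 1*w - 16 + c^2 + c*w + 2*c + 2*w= c^2 - 7*c + w*(c + 1) - 8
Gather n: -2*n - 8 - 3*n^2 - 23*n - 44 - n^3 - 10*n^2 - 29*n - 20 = -n^3 - 13*n^2 - 54*n - 72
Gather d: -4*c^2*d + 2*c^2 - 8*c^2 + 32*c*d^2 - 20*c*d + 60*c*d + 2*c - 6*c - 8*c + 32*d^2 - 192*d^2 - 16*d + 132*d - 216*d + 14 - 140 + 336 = -6*c^2 - 12*c + d^2*(32*c - 160) + d*(-4*c^2 + 40*c - 100) + 210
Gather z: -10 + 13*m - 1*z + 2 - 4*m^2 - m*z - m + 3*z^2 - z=-4*m^2 + 12*m + 3*z^2 + z*(-m - 2) - 8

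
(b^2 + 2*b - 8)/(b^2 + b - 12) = (b - 2)/(b - 3)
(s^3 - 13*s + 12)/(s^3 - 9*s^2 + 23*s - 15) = (s + 4)/(s - 5)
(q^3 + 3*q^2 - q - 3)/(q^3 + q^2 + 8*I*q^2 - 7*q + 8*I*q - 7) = (q^2 + 2*q - 3)/(q^2 + 8*I*q - 7)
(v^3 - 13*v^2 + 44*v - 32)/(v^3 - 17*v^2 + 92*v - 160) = (v - 1)/(v - 5)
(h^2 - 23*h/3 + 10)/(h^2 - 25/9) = 3*(h - 6)/(3*h + 5)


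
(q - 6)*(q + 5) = q^2 - q - 30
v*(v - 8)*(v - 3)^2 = v^4 - 14*v^3 + 57*v^2 - 72*v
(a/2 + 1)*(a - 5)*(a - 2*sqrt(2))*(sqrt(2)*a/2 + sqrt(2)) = sqrt(2)*a^4/4 - a^3 - sqrt(2)*a^3/4 - 4*sqrt(2)*a^2 + a^2 - 5*sqrt(2)*a + 16*a + 20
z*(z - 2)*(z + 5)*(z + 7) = z^4 + 10*z^3 + 11*z^2 - 70*z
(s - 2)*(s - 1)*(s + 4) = s^3 + s^2 - 10*s + 8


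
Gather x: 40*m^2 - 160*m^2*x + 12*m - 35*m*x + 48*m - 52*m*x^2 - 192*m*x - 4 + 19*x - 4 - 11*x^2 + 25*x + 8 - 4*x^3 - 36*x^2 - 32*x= 40*m^2 + 60*m - 4*x^3 + x^2*(-52*m - 47) + x*(-160*m^2 - 227*m + 12)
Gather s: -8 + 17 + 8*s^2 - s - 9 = 8*s^2 - s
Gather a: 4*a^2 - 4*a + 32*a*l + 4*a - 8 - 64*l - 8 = 4*a^2 + 32*a*l - 64*l - 16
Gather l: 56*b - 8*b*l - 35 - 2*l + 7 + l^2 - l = 56*b + l^2 + l*(-8*b - 3) - 28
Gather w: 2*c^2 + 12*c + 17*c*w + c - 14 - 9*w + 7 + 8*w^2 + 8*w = 2*c^2 + 13*c + 8*w^2 + w*(17*c - 1) - 7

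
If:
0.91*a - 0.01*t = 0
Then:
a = 0.010989010989011*t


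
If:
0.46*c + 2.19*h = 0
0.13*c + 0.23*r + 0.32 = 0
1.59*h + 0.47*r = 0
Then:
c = -1.09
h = 0.23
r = -0.77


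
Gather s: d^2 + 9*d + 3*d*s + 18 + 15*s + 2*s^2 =d^2 + 9*d + 2*s^2 + s*(3*d + 15) + 18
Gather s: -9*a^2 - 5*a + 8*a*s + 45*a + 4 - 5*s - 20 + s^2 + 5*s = -9*a^2 + 8*a*s + 40*a + s^2 - 16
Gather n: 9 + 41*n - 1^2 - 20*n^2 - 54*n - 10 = -20*n^2 - 13*n - 2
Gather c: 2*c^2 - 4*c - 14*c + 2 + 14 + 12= 2*c^2 - 18*c + 28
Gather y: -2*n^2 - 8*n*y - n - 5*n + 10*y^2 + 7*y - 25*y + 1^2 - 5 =-2*n^2 - 6*n + 10*y^2 + y*(-8*n - 18) - 4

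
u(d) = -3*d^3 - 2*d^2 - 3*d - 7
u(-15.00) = 9713.00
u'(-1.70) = -22.21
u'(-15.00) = -1968.00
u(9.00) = -2383.00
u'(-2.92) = -68.06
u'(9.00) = -768.00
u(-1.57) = 4.39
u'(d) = -9*d^2 - 4*d - 3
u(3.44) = -163.11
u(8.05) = -1725.74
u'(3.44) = -123.26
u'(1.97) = -45.81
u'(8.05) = -618.42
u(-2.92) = 59.40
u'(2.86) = -88.06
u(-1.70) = 7.06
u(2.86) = -102.12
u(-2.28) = 25.00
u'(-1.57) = -18.90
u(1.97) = -43.61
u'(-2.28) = -40.67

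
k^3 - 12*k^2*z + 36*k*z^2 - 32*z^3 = (k - 8*z)*(k - 2*z)^2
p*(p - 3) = p^2 - 3*p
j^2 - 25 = (j - 5)*(j + 5)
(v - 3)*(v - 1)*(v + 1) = v^3 - 3*v^2 - v + 3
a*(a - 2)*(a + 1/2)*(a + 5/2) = a^4 + a^3 - 19*a^2/4 - 5*a/2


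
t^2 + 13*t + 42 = (t + 6)*(t + 7)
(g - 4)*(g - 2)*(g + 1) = g^3 - 5*g^2 + 2*g + 8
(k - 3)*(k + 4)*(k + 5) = k^3 + 6*k^2 - 7*k - 60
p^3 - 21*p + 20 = (p - 4)*(p - 1)*(p + 5)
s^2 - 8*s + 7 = (s - 7)*(s - 1)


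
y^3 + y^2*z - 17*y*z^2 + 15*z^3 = (y - 3*z)*(y - z)*(y + 5*z)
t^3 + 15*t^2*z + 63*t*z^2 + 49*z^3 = (t + z)*(t + 7*z)^2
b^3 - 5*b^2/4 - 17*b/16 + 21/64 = (b - 7/4)*(b - 1/4)*(b + 3/4)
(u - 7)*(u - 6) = u^2 - 13*u + 42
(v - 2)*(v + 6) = v^2 + 4*v - 12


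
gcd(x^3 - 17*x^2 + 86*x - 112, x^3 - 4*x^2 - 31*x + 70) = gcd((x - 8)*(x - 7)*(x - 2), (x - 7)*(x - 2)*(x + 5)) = x^2 - 9*x + 14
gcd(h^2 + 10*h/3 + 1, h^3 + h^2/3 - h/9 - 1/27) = h + 1/3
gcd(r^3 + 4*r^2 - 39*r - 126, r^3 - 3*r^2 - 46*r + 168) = r^2 + r - 42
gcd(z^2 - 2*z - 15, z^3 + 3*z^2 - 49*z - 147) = z + 3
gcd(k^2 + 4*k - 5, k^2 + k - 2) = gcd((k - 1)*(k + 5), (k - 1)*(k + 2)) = k - 1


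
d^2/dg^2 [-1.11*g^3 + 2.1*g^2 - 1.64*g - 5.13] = 4.2 - 6.66*g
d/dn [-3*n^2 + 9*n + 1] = 9 - 6*n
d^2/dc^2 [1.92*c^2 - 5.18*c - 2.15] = 3.84000000000000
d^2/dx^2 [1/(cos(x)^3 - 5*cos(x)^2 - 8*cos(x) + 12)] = ((-29*cos(x) - 40*cos(2*x) + 9*cos(3*x))*(cos(x)^3 - 5*cos(x)^2 - 8*cos(x) + 12)/4 + 2*(-3*cos(x)^2 + 10*cos(x) + 8)^2*sin(x)^2)/(cos(x)^3 - 5*cos(x)^2 - 8*cos(x) + 12)^3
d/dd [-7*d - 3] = -7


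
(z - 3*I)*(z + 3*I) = z^2 + 9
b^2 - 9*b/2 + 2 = (b - 4)*(b - 1/2)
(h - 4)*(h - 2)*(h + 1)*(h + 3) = h^4 - 2*h^3 - 13*h^2 + 14*h + 24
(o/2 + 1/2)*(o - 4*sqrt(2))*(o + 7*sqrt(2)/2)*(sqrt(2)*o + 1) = sqrt(2)*o^4/2 + sqrt(2)*o^3/2 - 57*sqrt(2)*o^2/4 - 57*sqrt(2)*o/4 - 14*o - 14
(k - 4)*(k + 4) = k^2 - 16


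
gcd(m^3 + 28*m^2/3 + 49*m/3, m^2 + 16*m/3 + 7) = m + 7/3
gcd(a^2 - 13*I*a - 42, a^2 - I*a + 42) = a - 7*I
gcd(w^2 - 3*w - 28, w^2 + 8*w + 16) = w + 4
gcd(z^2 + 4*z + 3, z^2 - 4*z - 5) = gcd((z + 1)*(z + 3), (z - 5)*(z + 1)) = z + 1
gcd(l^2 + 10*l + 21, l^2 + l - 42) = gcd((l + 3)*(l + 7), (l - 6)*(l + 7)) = l + 7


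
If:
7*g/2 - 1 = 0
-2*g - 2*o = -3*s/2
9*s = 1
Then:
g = 2/7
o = -17/84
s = 1/9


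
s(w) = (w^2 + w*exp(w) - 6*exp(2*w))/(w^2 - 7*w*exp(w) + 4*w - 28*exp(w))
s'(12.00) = 8174.07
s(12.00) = 8718.99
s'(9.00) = 493.17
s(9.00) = 534.26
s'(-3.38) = 10.12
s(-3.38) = -5.04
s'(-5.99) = 1.00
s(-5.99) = 3.00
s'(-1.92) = 0.95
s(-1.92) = -0.53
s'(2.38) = 1.23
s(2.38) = 1.43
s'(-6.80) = 0.51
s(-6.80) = 2.43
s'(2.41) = 1.26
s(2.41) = 1.47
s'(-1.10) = 0.37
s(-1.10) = -0.02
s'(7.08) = 83.61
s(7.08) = 91.89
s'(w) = (w^2 + w*exp(w) - 6*exp(2*w))*(7*w*exp(w) - 2*w + 35*exp(w) - 4)/(w^2 - 7*w*exp(w) + 4*w - 28*exp(w))^2 + (w*exp(w) + 2*w - 12*exp(2*w) + exp(w))/(w^2 - 7*w*exp(w) + 4*w - 28*exp(w)) = ((w^2 + w*exp(w) - 6*exp(2*w))*(7*w*exp(w) - 2*w + 35*exp(w) - 4) + (w^2 - 7*w*exp(w) + 4*w - 28*exp(w))*(w*exp(w) + 2*w - 12*exp(2*w) + exp(w)))/(w^2 - 7*w*exp(w) + 4*w - 28*exp(w))^2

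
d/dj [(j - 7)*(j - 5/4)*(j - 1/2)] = 3*j^2 - 35*j/2 + 103/8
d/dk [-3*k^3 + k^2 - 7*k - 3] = -9*k^2 + 2*k - 7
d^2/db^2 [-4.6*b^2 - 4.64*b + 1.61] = -9.20000000000000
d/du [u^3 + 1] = 3*u^2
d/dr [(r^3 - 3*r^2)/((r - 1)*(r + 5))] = r*(r^3 + 8*r^2 - 27*r + 30)/(r^4 + 8*r^3 + 6*r^2 - 40*r + 25)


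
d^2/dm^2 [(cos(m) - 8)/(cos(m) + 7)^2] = (-639*cos(m)/4 + 30*cos(2*m) - cos(3*m)/4 - 46)/(cos(m) + 7)^4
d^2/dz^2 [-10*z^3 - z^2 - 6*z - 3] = -60*z - 2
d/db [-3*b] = -3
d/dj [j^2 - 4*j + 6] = 2*j - 4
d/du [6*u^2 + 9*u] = 12*u + 9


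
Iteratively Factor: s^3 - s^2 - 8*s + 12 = (s + 3)*(s^2 - 4*s + 4) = (s - 2)*(s + 3)*(s - 2)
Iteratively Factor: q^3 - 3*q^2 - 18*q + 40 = (q - 5)*(q^2 + 2*q - 8) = (q - 5)*(q + 4)*(q - 2)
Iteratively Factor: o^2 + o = (o)*(o + 1)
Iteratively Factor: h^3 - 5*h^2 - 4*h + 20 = (h - 2)*(h^2 - 3*h - 10) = (h - 5)*(h - 2)*(h + 2)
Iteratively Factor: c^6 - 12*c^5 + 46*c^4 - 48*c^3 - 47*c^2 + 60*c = (c + 1)*(c^5 - 13*c^4 + 59*c^3 - 107*c^2 + 60*c) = (c - 4)*(c + 1)*(c^4 - 9*c^3 + 23*c^2 - 15*c) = (c - 4)*(c - 3)*(c + 1)*(c^3 - 6*c^2 + 5*c) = c*(c - 4)*(c - 3)*(c + 1)*(c^2 - 6*c + 5) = c*(c - 5)*(c - 4)*(c - 3)*(c + 1)*(c - 1)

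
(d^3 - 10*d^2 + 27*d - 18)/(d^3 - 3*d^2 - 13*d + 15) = (d^2 - 9*d + 18)/(d^2 - 2*d - 15)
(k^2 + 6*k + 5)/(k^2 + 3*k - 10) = (k + 1)/(k - 2)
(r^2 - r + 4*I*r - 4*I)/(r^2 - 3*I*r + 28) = (r - 1)/(r - 7*I)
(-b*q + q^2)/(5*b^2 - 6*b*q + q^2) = q/(-5*b + q)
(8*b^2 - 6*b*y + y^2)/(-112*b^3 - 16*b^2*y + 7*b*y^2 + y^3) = (-2*b + y)/(28*b^2 + 11*b*y + y^2)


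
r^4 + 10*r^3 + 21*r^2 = r^2*(r + 3)*(r + 7)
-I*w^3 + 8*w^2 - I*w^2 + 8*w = w*(w + 8*I)*(-I*w - I)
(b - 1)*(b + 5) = b^2 + 4*b - 5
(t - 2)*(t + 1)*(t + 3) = t^3 + 2*t^2 - 5*t - 6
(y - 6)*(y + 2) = y^2 - 4*y - 12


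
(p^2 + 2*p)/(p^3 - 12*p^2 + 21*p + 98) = p/(p^2 - 14*p + 49)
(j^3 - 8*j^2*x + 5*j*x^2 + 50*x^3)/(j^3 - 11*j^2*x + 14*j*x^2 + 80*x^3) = (-j + 5*x)/(-j + 8*x)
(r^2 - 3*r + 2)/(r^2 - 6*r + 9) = (r^2 - 3*r + 2)/(r^2 - 6*r + 9)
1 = 1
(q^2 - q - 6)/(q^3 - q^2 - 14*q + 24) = (q + 2)/(q^2 + 2*q - 8)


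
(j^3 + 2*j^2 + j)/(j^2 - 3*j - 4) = j*(j + 1)/(j - 4)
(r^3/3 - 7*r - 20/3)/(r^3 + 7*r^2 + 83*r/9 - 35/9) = 3*(r^3 - 21*r - 20)/(9*r^3 + 63*r^2 + 83*r - 35)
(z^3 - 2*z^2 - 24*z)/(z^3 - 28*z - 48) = z/(z + 2)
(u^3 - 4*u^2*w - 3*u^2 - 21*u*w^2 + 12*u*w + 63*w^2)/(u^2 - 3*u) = u - 4*w - 21*w^2/u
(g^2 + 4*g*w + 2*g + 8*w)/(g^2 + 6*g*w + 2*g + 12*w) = (g + 4*w)/(g + 6*w)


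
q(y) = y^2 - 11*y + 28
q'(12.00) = 13.00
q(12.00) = 40.00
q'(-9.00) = -29.00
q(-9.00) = 208.00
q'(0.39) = -10.22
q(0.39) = 23.86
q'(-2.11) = -15.22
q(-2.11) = 55.66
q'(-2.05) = -15.10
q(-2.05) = 54.75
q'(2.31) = -6.38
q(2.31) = 7.93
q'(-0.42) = -11.84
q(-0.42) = 32.80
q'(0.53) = -9.94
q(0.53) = 22.45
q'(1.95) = -7.10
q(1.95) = 10.35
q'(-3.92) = -18.84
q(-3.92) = 86.49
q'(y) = 2*y - 11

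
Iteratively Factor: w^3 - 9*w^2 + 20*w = (w)*(w^2 - 9*w + 20) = w*(w - 4)*(w - 5)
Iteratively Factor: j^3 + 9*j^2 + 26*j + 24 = (j + 2)*(j^2 + 7*j + 12) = (j + 2)*(j + 4)*(j + 3)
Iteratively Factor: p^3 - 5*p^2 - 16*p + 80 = (p - 4)*(p^2 - p - 20) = (p - 5)*(p - 4)*(p + 4)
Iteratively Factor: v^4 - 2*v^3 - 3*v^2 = (v - 3)*(v^3 + v^2) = v*(v - 3)*(v^2 + v) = v*(v - 3)*(v + 1)*(v)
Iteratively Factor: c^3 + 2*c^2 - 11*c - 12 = (c + 1)*(c^2 + c - 12) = (c - 3)*(c + 1)*(c + 4)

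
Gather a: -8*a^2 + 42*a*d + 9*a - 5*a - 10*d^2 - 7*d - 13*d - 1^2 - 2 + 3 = -8*a^2 + a*(42*d + 4) - 10*d^2 - 20*d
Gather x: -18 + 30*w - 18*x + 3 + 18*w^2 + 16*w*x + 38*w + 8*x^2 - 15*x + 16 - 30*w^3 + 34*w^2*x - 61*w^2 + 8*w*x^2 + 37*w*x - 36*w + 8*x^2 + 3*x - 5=-30*w^3 - 43*w^2 + 32*w + x^2*(8*w + 16) + x*(34*w^2 + 53*w - 30) - 4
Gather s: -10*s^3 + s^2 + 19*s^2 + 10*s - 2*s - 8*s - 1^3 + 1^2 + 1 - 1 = -10*s^3 + 20*s^2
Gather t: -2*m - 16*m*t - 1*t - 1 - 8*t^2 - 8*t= -2*m - 8*t^2 + t*(-16*m - 9) - 1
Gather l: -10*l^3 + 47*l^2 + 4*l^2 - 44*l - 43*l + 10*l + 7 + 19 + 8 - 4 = -10*l^3 + 51*l^2 - 77*l + 30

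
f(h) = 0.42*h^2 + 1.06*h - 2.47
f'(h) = 0.84*h + 1.06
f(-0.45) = -2.86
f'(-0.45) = 0.68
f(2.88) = 4.07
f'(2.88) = 3.48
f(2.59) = 3.09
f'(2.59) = 3.24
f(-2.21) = -2.76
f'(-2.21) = -0.80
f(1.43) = -0.10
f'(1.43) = 2.26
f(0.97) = -1.05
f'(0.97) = 1.87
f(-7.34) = 12.38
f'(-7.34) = -5.11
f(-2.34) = -2.65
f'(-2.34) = -0.91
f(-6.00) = 6.29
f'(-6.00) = -3.98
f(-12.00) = 45.29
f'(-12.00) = -9.02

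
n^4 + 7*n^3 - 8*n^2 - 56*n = n*(n + 7)*(n - 2*sqrt(2))*(n + 2*sqrt(2))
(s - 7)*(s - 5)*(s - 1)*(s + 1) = s^4 - 12*s^3 + 34*s^2 + 12*s - 35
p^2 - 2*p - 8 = (p - 4)*(p + 2)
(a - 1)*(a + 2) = a^2 + a - 2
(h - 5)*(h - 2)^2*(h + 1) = h^4 - 8*h^3 + 15*h^2 + 4*h - 20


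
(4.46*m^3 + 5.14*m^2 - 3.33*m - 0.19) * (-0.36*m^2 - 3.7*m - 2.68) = -1.6056*m^5 - 18.3524*m^4 - 29.772*m^3 - 1.3858*m^2 + 9.6274*m + 0.5092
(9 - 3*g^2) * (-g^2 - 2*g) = 3*g^4 + 6*g^3 - 9*g^2 - 18*g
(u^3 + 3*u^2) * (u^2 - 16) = u^5 + 3*u^4 - 16*u^3 - 48*u^2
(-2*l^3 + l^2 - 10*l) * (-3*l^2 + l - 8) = 6*l^5 - 5*l^4 + 47*l^3 - 18*l^2 + 80*l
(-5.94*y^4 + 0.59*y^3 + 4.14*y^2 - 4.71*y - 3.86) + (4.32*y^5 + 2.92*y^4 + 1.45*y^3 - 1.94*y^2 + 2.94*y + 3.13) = 4.32*y^5 - 3.02*y^4 + 2.04*y^3 + 2.2*y^2 - 1.77*y - 0.73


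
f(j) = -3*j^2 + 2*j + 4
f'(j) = 2 - 6*j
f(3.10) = -18.63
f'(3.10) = -16.60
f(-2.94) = -27.81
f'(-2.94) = 19.64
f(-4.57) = -67.79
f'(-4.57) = 29.42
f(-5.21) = -87.85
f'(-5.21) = 33.26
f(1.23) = 1.92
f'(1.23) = -5.38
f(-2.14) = -14.02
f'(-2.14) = 14.84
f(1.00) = 3.00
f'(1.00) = -4.00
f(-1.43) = -4.99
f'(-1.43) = 10.58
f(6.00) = -92.00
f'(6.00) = -34.00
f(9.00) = -221.00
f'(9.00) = -52.00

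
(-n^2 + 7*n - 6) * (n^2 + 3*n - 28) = -n^4 + 4*n^3 + 43*n^2 - 214*n + 168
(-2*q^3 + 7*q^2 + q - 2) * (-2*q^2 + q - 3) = 4*q^5 - 16*q^4 + 11*q^3 - 16*q^2 - 5*q + 6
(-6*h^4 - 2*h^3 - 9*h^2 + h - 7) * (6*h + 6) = -36*h^5 - 48*h^4 - 66*h^3 - 48*h^2 - 36*h - 42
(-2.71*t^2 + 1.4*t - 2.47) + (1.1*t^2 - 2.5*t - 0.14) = -1.61*t^2 - 1.1*t - 2.61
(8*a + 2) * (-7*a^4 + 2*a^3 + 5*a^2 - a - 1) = -56*a^5 + 2*a^4 + 44*a^3 + 2*a^2 - 10*a - 2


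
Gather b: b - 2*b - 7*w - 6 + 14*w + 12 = -b + 7*w + 6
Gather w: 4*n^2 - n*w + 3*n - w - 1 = 4*n^2 + 3*n + w*(-n - 1) - 1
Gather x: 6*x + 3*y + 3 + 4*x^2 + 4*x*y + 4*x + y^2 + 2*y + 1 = 4*x^2 + x*(4*y + 10) + y^2 + 5*y + 4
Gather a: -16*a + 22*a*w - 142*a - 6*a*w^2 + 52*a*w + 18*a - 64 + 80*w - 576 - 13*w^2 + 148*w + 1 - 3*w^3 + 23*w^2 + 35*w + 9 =a*(-6*w^2 + 74*w - 140) - 3*w^3 + 10*w^2 + 263*w - 630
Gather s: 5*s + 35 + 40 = 5*s + 75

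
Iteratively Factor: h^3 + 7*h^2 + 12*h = (h + 3)*(h^2 + 4*h) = (h + 3)*(h + 4)*(h)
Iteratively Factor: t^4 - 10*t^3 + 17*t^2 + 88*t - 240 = (t - 4)*(t^3 - 6*t^2 - 7*t + 60) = (t - 4)^2*(t^2 - 2*t - 15) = (t - 4)^2*(t + 3)*(t - 5)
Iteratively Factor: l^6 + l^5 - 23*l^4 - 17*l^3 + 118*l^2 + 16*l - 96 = (l - 2)*(l^5 + 3*l^4 - 17*l^3 - 51*l^2 + 16*l + 48) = (l - 2)*(l + 4)*(l^4 - l^3 - 13*l^2 + l + 12) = (l - 2)*(l + 1)*(l + 4)*(l^3 - 2*l^2 - 11*l + 12) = (l - 2)*(l - 1)*(l + 1)*(l + 4)*(l^2 - l - 12) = (l - 4)*(l - 2)*(l - 1)*(l + 1)*(l + 4)*(l + 3)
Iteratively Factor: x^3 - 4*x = (x - 2)*(x^2 + 2*x) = x*(x - 2)*(x + 2)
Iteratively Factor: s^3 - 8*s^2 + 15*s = (s)*(s^2 - 8*s + 15) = s*(s - 3)*(s - 5)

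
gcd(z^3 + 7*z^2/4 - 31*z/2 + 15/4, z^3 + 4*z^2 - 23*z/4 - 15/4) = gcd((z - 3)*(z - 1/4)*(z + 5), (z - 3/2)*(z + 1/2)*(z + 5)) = z + 5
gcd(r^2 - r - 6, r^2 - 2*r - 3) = r - 3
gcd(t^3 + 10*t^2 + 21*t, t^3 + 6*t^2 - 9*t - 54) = t + 3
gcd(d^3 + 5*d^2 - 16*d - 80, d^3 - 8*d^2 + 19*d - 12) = d - 4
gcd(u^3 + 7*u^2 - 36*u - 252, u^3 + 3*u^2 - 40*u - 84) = u^2 + u - 42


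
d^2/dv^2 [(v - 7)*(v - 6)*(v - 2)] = 6*v - 30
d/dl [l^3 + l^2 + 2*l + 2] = 3*l^2 + 2*l + 2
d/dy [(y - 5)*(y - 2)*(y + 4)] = 3*y^2 - 6*y - 18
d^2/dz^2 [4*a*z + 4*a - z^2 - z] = -2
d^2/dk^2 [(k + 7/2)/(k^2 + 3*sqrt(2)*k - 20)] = ((2*k + 7)*(2*k + 3*sqrt(2))^2 - (6*k + 7 + 6*sqrt(2))*(k^2 + 3*sqrt(2)*k - 20))/(k^2 + 3*sqrt(2)*k - 20)^3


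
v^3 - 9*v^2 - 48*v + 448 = (v - 8)^2*(v + 7)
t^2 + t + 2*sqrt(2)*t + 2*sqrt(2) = (t + 1)*(t + 2*sqrt(2))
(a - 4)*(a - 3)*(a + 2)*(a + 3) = a^4 - 2*a^3 - 17*a^2 + 18*a + 72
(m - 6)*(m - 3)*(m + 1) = m^3 - 8*m^2 + 9*m + 18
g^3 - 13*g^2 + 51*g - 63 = (g - 7)*(g - 3)^2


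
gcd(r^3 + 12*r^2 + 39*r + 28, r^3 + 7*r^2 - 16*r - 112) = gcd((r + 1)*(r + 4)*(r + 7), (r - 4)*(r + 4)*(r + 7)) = r^2 + 11*r + 28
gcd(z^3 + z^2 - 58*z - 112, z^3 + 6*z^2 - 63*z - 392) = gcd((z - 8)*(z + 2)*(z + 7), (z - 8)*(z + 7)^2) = z^2 - z - 56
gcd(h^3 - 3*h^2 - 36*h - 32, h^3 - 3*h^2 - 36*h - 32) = h^3 - 3*h^2 - 36*h - 32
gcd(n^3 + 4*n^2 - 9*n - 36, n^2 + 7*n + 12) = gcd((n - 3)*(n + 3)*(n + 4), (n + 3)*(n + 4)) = n^2 + 7*n + 12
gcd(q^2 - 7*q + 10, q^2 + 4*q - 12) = q - 2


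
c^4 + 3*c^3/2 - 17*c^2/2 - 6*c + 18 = (c - 2)*(c - 3/2)*(c + 2)*(c + 3)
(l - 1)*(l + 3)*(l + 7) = l^3 + 9*l^2 + 11*l - 21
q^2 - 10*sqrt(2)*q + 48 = (q - 6*sqrt(2))*(q - 4*sqrt(2))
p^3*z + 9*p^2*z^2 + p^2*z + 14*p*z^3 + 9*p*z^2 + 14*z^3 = (p + 2*z)*(p + 7*z)*(p*z + z)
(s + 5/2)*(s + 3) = s^2 + 11*s/2 + 15/2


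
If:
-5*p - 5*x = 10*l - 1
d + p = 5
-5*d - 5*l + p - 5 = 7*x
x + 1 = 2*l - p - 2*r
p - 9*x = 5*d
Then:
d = 19/11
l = -613/495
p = 36/11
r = -1523/495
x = -59/99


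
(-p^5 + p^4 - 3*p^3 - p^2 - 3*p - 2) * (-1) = p^5 - p^4 + 3*p^3 + p^2 + 3*p + 2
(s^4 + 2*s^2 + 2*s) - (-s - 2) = s^4 + 2*s^2 + 3*s + 2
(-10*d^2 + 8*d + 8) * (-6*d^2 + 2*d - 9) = 60*d^4 - 68*d^3 + 58*d^2 - 56*d - 72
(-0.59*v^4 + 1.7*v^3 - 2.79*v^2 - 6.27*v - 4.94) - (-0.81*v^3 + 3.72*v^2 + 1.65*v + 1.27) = -0.59*v^4 + 2.51*v^3 - 6.51*v^2 - 7.92*v - 6.21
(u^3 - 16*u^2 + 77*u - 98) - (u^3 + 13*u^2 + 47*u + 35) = -29*u^2 + 30*u - 133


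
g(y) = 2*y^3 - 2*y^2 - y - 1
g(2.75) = 22.72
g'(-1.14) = 11.36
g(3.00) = 32.00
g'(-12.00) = 911.00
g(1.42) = -0.73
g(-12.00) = -3733.00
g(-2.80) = -57.78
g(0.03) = -1.03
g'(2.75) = 33.38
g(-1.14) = -5.42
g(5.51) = 267.34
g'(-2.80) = 57.24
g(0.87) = -2.07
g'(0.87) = 0.06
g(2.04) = 5.62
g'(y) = 6*y^2 - 4*y - 1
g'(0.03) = -1.11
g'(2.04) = 15.81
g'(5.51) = 159.12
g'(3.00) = 41.00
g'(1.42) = 5.42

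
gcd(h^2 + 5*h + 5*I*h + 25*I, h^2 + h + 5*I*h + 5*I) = h + 5*I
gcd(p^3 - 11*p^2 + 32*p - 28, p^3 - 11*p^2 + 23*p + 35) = p - 7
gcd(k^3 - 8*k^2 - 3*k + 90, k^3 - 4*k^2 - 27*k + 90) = k - 6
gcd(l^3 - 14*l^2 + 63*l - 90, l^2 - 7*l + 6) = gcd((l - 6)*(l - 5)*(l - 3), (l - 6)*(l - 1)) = l - 6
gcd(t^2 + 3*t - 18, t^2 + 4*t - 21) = t - 3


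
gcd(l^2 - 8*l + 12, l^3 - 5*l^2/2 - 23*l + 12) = l - 6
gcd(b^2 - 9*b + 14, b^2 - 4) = b - 2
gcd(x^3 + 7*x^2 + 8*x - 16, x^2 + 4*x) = x + 4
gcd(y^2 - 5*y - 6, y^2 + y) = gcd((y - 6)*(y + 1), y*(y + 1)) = y + 1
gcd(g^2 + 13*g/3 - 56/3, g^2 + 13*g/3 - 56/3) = g^2 + 13*g/3 - 56/3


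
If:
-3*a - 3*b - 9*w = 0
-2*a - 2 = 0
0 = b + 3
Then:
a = -1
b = -3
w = 4/3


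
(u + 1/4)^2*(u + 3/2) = u^3 + 2*u^2 + 13*u/16 + 3/32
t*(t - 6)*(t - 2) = t^3 - 8*t^2 + 12*t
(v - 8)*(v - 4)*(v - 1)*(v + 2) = v^4 - 11*v^3 + 18*v^2 + 56*v - 64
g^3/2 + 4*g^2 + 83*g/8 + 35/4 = (g/2 + 1)*(g + 5/2)*(g + 7/2)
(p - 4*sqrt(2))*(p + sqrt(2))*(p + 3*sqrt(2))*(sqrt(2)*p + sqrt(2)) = sqrt(2)*p^4 + sqrt(2)*p^3 - 26*sqrt(2)*p^2 - 48*p - 26*sqrt(2)*p - 48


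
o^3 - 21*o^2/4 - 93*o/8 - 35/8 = (o - 7)*(o + 1/2)*(o + 5/4)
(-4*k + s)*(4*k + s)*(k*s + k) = -16*k^3*s - 16*k^3 + k*s^3 + k*s^2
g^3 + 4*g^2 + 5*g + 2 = (g + 1)^2*(g + 2)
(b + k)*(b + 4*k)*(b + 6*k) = b^3 + 11*b^2*k + 34*b*k^2 + 24*k^3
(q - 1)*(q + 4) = q^2 + 3*q - 4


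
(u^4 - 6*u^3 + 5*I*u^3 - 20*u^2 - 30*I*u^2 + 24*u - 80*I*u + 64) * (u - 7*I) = u^5 - 6*u^4 - 2*I*u^4 + 15*u^3 + 12*I*u^3 - 186*u^2 + 60*I*u^2 - 496*u - 168*I*u - 448*I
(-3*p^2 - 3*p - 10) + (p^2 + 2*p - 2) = -2*p^2 - p - 12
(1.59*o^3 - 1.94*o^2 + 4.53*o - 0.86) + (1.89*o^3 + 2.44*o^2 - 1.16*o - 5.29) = 3.48*o^3 + 0.5*o^2 + 3.37*o - 6.15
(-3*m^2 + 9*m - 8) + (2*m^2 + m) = -m^2 + 10*m - 8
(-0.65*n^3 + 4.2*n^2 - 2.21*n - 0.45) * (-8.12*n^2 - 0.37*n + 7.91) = 5.278*n^5 - 33.8635*n^4 + 11.2497*n^3 + 37.6937*n^2 - 17.3146*n - 3.5595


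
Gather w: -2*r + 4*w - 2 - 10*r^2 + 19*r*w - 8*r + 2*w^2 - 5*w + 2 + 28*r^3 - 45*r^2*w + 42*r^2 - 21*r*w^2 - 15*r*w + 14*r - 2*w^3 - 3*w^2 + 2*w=28*r^3 + 32*r^2 + 4*r - 2*w^3 + w^2*(-21*r - 1) + w*(-45*r^2 + 4*r + 1)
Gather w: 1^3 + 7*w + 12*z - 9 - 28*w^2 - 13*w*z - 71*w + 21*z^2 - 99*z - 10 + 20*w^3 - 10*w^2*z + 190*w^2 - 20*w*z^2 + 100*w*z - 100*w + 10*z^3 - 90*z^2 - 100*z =20*w^3 + w^2*(162 - 10*z) + w*(-20*z^2 + 87*z - 164) + 10*z^3 - 69*z^2 - 187*z - 18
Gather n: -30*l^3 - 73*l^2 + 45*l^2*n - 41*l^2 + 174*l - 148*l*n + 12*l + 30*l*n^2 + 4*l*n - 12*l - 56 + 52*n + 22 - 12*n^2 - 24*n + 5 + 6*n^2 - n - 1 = -30*l^3 - 114*l^2 + 174*l + n^2*(30*l - 6) + n*(45*l^2 - 144*l + 27) - 30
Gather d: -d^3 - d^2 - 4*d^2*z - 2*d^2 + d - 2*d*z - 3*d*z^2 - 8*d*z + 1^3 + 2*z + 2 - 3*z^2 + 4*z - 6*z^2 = -d^3 + d^2*(-4*z - 3) + d*(-3*z^2 - 10*z + 1) - 9*z^2 + 6*z + 3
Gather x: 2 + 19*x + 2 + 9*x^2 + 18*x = 9*x^2 + 37*x + 4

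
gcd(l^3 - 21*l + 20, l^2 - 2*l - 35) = l + 5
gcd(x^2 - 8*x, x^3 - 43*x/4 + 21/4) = 1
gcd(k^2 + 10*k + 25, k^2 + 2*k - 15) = k + 5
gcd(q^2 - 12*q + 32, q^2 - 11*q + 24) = q - 8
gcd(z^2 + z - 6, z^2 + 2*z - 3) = z + 3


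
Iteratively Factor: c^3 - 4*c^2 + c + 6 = (c + 1)*(c^2 - 5*c + 6) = (c - 2)*(c + 1)*(c - 3)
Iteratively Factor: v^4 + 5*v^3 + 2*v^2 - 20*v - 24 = (v - 2)*(v^3 + 7*v^2 + 16*v + 12) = (v - 2)*(v + 3)*(v^2 + 4*v + 4) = (v - 2)*(v + 2)*(v + 3)*(v + 2)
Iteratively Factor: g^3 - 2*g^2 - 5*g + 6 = (g - 3)*(g^2 + g - 2) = (g - 3)*(g + 2)*(g - 1)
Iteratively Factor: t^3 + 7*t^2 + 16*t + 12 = (t + 2)*(t^2 + 5*t + 6) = (t + 2)*(t + 3)*(t + 2)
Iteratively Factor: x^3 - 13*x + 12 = (x - 3)*(x^2 + 3*x - 4) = (x - 3)*(x - 1)*(x + 4)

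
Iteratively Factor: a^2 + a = (a + 1)*(a)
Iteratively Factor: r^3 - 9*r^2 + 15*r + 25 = (r - 5)*(r^2 - 4*r - 5) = (r - 5)*(r + 1)*(r - 5)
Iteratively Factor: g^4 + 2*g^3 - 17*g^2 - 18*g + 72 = (g - 3)*(g^3 + 5*g^2 - 2*g - 24) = (g - 3)*(g + 4)*(g^2 + g - 6) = (g - 3)*(g - 2)*(g + 4)*(g + 3)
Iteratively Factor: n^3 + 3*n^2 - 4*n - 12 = (n + 3)*(n^2 - 4) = (n - 2)*(n + 3)*(n + 2)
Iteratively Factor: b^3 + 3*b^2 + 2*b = (b + 1)*(b^2 + 2*b) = b*(b + 1)*(b + 2)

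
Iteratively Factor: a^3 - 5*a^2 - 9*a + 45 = (a - 3)*(a^2 - 2*a - 15) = (a - 5)*(a - 3)*(a + 3)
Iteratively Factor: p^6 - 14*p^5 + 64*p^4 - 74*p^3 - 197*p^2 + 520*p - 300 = (p - 1)*(p^5 - 13*p^4 + 51*p^3 - 23*p^2 - 220*p + 300) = (p - 2)*(p - 1)*(p^4 - 11*p^3 + 29*p^2 + 35*p - 150) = (p - 5)*(p - 2)*(p - 1)*(p^3 - 6*p^2 - p + 30) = (p - 5)^2*(p - 2)*(p - 1)*(p^2 - p - 6) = (p - 5)^2*(p - 2)*(p - 1)*(p + 2)*(p - 3)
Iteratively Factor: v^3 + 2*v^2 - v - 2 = (v - 1)*(v^2 + 3*v + 2) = (v - 1)*(v + 1)*(v + 2)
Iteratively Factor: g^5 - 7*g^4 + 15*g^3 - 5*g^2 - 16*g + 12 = (g - 3)*(g^4 - 4*g^3 + 3*g^2 + 4*g - 4) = (g - 3)*(g - 1)*(g^3 - 3*g^2 + 4) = (g - 3)*(g - 2)*(g - 1)*(g^2 - g - 2) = (g - 3)*(g - 2)^2*(g - 1)*(g + 1)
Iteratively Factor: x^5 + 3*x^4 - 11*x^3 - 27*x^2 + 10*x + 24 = (x - 1)*(x^4 + 4*x^3 - 7*x^2 - 34*x - 24) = (x - 1)*(x + 1)*(x^3 + 3*x^2 - 10*x - 24) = (x - 1)*(x + 1)*(x + 4)*(x^2 - x - 6) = (x - 1)*(x + 1)*(x + 2)*(x + 4)*(x - 3)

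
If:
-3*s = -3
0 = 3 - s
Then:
No Solution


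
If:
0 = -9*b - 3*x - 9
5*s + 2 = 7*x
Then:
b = -x/3 - 1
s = 7*x/5 - 2/5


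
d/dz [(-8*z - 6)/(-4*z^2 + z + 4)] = 2*(16*z^2 - 4*z - (4*z + 3)*(8*z - 1) - 16)/(-4*z^2 + z + 4)^2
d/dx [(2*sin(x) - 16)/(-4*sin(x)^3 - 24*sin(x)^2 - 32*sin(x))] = (sin(x)^3 - 9*sin(x)^2 - 48*sin(x) - 32)*cos(x)/((sin(x) + 2)^2*(sin(x) + 4)^2*sin(x)^2)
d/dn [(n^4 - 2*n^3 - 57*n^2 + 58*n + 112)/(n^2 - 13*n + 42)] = (2*n^5 - 41*n^4 + 220*n^3 + 431*n^2 - 5012*n + 3892)/(n^4 - 26*n^3 + 253*n^2 - 1092*n + 1764)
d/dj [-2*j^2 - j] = -4*j - 1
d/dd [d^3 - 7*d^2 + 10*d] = 3*d^2 - 14*d + 10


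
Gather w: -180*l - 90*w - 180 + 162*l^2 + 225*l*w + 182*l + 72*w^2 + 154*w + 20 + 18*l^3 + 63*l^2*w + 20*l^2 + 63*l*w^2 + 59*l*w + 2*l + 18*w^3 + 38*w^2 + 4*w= 18*l^3 + 182*l^2 + 4*l + 18*w^3 + w^2*(63*l + 110) + w*(63*l^2 + 284*l + 68) - 160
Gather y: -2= -2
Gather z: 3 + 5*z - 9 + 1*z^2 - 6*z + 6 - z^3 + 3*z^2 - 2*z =-z^3 + 4*z^2 - 3*z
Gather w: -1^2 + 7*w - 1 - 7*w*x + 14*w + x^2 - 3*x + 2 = w*(21 - 7*x) + x^2 - 3*x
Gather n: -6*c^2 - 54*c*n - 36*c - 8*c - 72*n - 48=-6*c^2 - 44*c + n*(-54*c - 72) - 48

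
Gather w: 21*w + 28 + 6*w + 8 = 27*w + 36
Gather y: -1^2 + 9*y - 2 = 9*y - 3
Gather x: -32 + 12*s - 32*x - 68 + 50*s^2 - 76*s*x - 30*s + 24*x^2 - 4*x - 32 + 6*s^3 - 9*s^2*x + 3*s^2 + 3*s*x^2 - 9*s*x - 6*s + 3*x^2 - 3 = 6*s^3 + 53*s^2 - 24*s + x^2*(3*s + 27) + x*(-9*s^2 - 85*s - 36) - 135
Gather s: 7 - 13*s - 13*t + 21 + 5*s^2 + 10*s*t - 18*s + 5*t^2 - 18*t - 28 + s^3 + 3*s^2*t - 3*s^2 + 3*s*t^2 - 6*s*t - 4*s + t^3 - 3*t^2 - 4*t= s^3 + s^2*(3*t + 2) + s*(3*t^2 + 4*t - 35) + t^3 + 2*t^2 - 35*t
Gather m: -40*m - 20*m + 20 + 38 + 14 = 72 - 60*m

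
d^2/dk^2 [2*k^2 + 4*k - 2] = 4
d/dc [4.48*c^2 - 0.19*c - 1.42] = 8.96*c - 0.19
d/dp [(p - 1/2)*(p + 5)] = 2*p + 9/2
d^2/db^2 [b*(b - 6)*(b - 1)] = 6*b - 14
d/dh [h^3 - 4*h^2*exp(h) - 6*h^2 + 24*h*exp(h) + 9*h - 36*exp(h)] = -4*h^2*exp(h) + 3*h^2 + 16*h*exp(h) - 12*h - 12*exp(h) + 9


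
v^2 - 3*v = v*(v - 3)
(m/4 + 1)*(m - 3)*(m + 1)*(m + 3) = m^4/4 + 5*m^3/4 - 5*m^2/4 - 45*m/4 - 9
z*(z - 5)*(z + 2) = z^3 - 3*z^2 - 10*z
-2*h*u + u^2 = u*(-2*h + u)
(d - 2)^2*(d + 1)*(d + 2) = d^4 - d^3 - 6*d^2 + 4*d + 8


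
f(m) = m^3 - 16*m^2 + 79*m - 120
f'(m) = 3*m^2 - 32*m + 79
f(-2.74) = -477.15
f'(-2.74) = 189.20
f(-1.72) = -308.30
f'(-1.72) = 142.92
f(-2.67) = -464.03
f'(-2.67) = 185.83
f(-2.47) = -427.81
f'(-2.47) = 176.34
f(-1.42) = -267.31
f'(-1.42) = 130.49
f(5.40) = -2.50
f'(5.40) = -6.32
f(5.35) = -2.18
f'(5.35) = -6.33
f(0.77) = -68.20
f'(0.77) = 56.14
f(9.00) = 24.00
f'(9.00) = 34.00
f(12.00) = 252.00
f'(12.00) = 127.00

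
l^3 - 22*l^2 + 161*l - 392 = (l - 8)*(l - 7)^2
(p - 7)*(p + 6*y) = p^2 + 6*p*y - 7*p - 42*y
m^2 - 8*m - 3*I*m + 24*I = (m - 8)*(m - 3*I)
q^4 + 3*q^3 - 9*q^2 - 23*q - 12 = (q - 3)*(q + 1)^2*(q + 4)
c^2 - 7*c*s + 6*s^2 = (c - 6*s)*(c - s)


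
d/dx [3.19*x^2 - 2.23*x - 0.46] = 6.38*x - 2.23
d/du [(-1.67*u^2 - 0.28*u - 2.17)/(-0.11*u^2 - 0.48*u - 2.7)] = (0.7708*u^2 + 8.5406*u - 0.2856)/(0.0121*u^4 + 0.1056*u^3 + 0.8244*u^2 + 2.592*u + 7.29)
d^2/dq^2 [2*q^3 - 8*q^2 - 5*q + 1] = 12*q - 16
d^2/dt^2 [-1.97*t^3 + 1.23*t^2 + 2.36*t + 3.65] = 2.46 - 11.82*t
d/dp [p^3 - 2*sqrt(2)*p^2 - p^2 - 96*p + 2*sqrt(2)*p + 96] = 3*p^2 - 4*sqrt(2)*p - 2*p - 96 + 2*sqrt(2)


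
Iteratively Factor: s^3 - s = (s + 1)*(s^2 - s) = s*(s + 1)*(s - 1)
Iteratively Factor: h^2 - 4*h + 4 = (h - 2)*(h - 2)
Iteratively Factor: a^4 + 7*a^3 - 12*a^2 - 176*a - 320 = (a + 4)*(a^3 + 3*a^2 - 24*a - 80) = (a - 5)*(a + 4)*(a^2 + 8*a + 16) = (a - 5)*(a + 4)^2*(a + 4)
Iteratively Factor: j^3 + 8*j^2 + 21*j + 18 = (j + 3)*(j^2 + 5*j + 6) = (j + 3)^2*(j + 2)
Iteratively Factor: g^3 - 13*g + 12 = (g - 3)*(g^2 + 3*g - 4) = (g - 3)*(g + 4)*(g - 1)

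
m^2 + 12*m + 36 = (m + 6)^2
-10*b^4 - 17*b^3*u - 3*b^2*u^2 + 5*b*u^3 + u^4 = (-2*b + u)*(b + u)^2*(5*b + u)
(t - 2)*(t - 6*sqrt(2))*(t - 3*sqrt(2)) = t^3 - 9*sqrt(2)*t^2 - 2*t^2 + 18*sqrt(2)*t + 36*t - 72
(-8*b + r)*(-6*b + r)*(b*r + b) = 48*b^3*r + 48*b^3 - 14*b^2*r^2 - 14*b^2*r + b*r^3 + b*r^2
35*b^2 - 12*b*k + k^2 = (-7*b + k)*(-5*b + k)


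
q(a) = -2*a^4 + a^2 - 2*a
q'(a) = -8*a^3 + 2*a - 2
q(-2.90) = -127.25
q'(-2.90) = 187.31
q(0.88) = -2.18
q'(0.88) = -5.69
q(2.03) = -33.90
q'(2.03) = -64.86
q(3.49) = -291.51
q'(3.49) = -335.09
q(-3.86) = -421.38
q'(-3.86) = 450.38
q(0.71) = -1.42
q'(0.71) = -3.44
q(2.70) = -104.40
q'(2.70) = -154.06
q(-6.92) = -4524.49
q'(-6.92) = 2635.15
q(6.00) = -2568.00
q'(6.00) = -1718.00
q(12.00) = -41352.00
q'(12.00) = -13802.00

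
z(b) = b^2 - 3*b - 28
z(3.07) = -27.79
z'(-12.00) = -27.00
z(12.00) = 80.00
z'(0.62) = -1.76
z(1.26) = -30.19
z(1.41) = -30.24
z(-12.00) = 152.00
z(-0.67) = -25.54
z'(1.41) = -0.18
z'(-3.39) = -9.78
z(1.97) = -30.03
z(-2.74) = -12.27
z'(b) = 2*b - 3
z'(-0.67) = -4.34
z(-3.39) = -6.34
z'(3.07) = 3.14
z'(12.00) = 21.00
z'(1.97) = 0.94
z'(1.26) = -0.48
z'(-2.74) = -8.48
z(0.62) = -29.48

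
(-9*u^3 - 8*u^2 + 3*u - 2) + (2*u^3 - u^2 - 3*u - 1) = -7*u^3 - 9*u^2 - 3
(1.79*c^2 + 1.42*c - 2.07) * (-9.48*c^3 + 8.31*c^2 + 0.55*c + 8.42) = -16.9692*c^5 + 1.4133*c^4 + 32.4083*c^3 - 1.3489*c^2 + 10.8179*c - 17.4294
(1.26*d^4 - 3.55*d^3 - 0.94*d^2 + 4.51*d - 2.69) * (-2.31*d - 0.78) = -2.9106*d^5 + 7.2177*d^4 + 4.9404*d^3 - 9.6849*d^2 + 2.6961*d + 2.0982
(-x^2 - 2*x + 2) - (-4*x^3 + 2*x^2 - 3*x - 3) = 4*x^3 - 3*x^2 + x + 5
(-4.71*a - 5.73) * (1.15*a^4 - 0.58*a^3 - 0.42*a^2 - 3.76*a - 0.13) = -5.4165*a^5 - 3.8577*a^4 + 5.3016*a^3 + 20.1162*a^2 + 22.1571*a + 0.7449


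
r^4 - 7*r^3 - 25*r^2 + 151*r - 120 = (r - 8)*(r - 3)*(r - 1)*(r + 5)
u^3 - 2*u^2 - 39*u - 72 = (u - 8)*(u + 3)^2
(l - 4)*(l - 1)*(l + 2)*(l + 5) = l^4 + 2*l^3 - 21*l^2 - 22*l + 40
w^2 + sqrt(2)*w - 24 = (w - 3*sqrt(2))*(w + 4*sqrt(2))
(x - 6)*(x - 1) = x^2 - 7*x + 6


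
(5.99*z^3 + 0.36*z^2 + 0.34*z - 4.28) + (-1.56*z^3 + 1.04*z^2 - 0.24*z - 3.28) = 4.43*z^3 + 1.4*z^2 + 0.1*z - 7.56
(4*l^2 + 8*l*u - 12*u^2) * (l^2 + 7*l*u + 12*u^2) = 4*l^4 + 36*l^3*u + 92*l^2*u^2 + 12*l*u^3 - 144*u^4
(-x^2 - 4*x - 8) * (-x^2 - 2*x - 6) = x^4 + 6*x^3 + 22*x^2 + 40*x + 48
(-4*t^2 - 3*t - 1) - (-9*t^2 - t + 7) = 5*t^2 - 2*t - 8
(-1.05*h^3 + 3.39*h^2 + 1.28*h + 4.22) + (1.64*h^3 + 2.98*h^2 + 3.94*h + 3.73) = 0.59*h^3 + 6.37*h^2 + 5.22*h + 7.95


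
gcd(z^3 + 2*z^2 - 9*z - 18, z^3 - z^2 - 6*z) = z^2 - z - 6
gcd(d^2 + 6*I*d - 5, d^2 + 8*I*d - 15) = d + 5*I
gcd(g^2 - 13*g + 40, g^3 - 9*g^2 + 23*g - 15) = g - 5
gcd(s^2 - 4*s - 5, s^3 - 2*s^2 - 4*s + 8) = 1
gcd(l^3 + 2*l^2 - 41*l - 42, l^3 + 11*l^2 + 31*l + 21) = l^2 + 8*l + 7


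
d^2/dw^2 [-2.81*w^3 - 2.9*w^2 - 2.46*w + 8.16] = -16.86*w - 5.8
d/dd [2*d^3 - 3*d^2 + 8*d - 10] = 6*d^2 - 6*d + 8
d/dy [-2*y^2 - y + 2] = -4*y - 1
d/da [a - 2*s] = 1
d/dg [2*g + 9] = 2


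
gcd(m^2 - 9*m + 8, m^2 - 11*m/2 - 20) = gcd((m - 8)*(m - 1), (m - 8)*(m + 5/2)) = m - 8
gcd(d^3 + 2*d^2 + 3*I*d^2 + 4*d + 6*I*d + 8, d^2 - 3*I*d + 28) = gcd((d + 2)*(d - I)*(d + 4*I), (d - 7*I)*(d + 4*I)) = d + 4*I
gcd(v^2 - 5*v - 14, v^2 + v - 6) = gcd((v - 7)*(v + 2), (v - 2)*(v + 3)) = 1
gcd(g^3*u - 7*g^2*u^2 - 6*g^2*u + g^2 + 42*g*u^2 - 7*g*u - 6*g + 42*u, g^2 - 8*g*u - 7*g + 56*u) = 1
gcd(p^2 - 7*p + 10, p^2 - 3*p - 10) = p - 5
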